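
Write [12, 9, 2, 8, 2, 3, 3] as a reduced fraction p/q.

Using pₖ = aₖpₖ₋₁ + pₖ₋₂ and qₖ = aₖqₖ₋₁ + qₖ₋₂:
  k=0: a=12, p=12, q=1
  k=1: a=9, p=109, q=9
  k=2: a=2, p=230, q=19
  k=3: a=8, p=1949, q=161
  k=4: a=2, p=4128, q=341
  k=5: a=3, p=14333, q=1184
  k=6: a=3, p=47127, q=3893

47127/3893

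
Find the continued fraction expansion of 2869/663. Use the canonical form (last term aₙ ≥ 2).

[4; 3, 18, 12]

2869 = 4×663 + 217
663 = 3×217 + 12
217 = 18×12 + 1
12 = 12×1 + 0  (stop)
So 2869/663 = [4; 3, 18, 12].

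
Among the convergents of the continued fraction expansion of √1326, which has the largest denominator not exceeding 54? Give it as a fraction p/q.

1056/29

√1326 = [36; 2, 2, 2, 2, 2, 72, …] (period length 6).
Convergents:
  p_0/q_0 = 36/1
  p_1/q_1 = 73/2
  p_2/q_2 = 182/5
  p_3/q_3 = 437/12
  p_4/q_4 = 1056/29
  p_5/q_5 = 2549/70
q_4 = 29 ≤ 54 < 70 = q_5, so the answer is 1056/29.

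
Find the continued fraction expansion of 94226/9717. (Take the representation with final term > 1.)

[9; 1, 2, 3, 3, 16, 18]

94226 = 9*9717 + 6773
9717 = 1*6773 + 2944
6773 = 2*2944 + 885
2944 = 3*885 + 289
885 = 3*289 + 18
289 = 16*18 + 1
18 = 18*1 + 0  (stop)
So 94226/9717 = [9; 1, 2, 3, 3, 16, 18].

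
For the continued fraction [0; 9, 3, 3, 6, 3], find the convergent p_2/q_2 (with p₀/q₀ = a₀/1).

3/28

Using pₖ = aₖpₖ₋₁ + pₖ₋₂, qₖ = aₖqₖ₋₁ + qₖ₋₂ (with p₋₁=1, p₋₂=0, q₋₁=0, q₋₂=1):
  k=0: a=0, p=0, q=1
  k=1: a=9, p=1, q=9
  k=2: a=3, p=3, q=28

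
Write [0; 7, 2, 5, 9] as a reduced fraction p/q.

Using pₖ = aₖpₖ₋₁ + pₖ₋₂ and qₖ = aₖqₖ₋₁ + qₖ₋₂:
  k=0: a=0, p=0, q=1
  k=1: a=7, p=1, q=7
  k=2: a=2, p=2, q=15
  k=3: a=5, p=11, q=82
  k=4: a=9, p=101, q=753

101/753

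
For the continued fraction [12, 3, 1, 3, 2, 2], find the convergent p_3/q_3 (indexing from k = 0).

184/15

Using pₖ = aₖpₖ₋₁ + pₖ₋₂, qₖ = aₖqₖ₋₁ + qₖ₋₂ (with p₋₁=1, p₋₂=0, q₋₁=0, q₋₂=1):
  k=0: a=12, p=12, q=1
  k=1: a=3, p=37, q=3
  k=2: a=1, p=49, q=4
  k=3: a=3, p=184, q=15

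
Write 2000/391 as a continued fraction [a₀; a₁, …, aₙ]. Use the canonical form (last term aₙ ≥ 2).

[5; 8, 1, 2, 4, 1, 2]

2000 = 5*391 + 45
391 = 8*45 + 31
45 = 1*31 + 14
31 = 2*14 + 3
14 = 4*3 + 2
3 = 1*2 + 1
2 = 2*1 + 0  (stop)
So 2000/391 = [5; 8, 1, 2, 4, 1, 2].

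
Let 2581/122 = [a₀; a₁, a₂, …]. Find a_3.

2581 = 21·122 + 19   →  a_0 = 21
122 = 6·19 + 8   →  a_1 = 6
19 = 2·8 + 3   →  a_2 = 2
8 = 2·3 + 2   →  a_3 = 2

2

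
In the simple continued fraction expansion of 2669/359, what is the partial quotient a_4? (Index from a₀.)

7

2669 = 7·359 + 156   →  a_0 = 7
359 = 2·156 + 47   →  a_1 = 2
156 = 3·47 + 15   →  a_2 = 3
47 = 3·15 + 2   →  a_3 = 3
15 = 7·2 + 1   →  a_4 = 7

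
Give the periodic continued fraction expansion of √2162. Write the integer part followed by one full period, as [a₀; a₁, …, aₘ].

[46; 2, 92]

a₀ = ⌊√2162⌋ = 46.
With m₀=0, d₀=1 and mₖ₊₁ = dₖaₖ − mₖ, dₖ₊₁ = (n − mₖ₊₁²)/dₖ, aₖ₊₁ = ⌊(a₀+mₖ₊₁)/dₖ₊₁⌋:
  k=1: m=46, d=46, a=2
  k=2: m=46, d=1, a=92
d=1 and a=2a₀=92 at k=2, so the next step gives (m, d) = (46, 46) again — its k=1 value — and the period has length 2.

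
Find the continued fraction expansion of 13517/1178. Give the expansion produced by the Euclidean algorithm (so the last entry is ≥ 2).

13517 = 11×1178 + 559
1178 = 2×559 + 60
559 = 9×60 + 19
60 = 3×19 + 3
19 = 6×3 + 1
3 = 3×1 + 0  (stop)
So 13517/1178 = [11; 2, 9, 3, 6, 3].

[11; 2, 9, 3, 6, 3]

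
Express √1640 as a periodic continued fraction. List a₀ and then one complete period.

[40; 2, 80]

a₀ = ⌊√1640⌋ = 40.
With m₀=0, d₀=1 and mₖ₊₁ = dₖaₖ − mₖ, dₖ₊₁ = (n − mₖ₊₁²)/dₖ, aₖ₊₁ = ⌊(a₀+mₖ₊₁)/dₖ₊₁⌋:
  k=1: m=40, d=40, a=2
  k=2: m=40, d=1, a=80
d=1 and a=2a₀=80 at k=2, so the next step gives (m, d) = (40, 40) again — its k=1 value — and the period has length 2.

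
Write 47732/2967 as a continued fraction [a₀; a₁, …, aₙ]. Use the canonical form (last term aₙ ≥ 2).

[16; 11, 2, 2, 3, 15]

47732 = 16*2967 + 260
2967 = 11*260 + 107
260 = 2*107 + 46
107 = 2*46 + 15
46 = 3*15 + 1
15 = 15*1 + 0  (stop)
So 47732/2967 = [16; 11, 2, 2, 3, 15].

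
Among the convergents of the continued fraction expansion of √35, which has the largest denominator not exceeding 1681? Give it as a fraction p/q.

9235/1561

√35 = [5; 1, 10, …] (period length 2).
Convergents:
  p_0/q_0 = 5/1
  p_1/q_1 = 6/1
  p_2/q_2 = 65/11
  p_3/q_3 = 71/12
  p_4/q_4 = 775/131
  p_5/q_5 = 846/143
  p_6/q_6 = 9235/1561
  p_7/q_7 = 10081/1704
q_6 = 1561 ≤ 1681 < 1704 = q_7, so the answer is 9235/1561.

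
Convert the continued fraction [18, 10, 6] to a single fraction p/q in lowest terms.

Fold from the inside: start with 6/1.
  10 + 1/6 = 61/6
  18 + 6/61 = 1104/61

1104/61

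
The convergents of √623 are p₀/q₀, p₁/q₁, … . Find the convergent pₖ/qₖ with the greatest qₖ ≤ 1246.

30551/1224

√623 = [24; 1, 23, 1, 48, …] (period length 4).
Convergents:
  p_0/q_0 = 24/1
  p_1/q_1 = 25/1
  p_2/q_2 = 599/24
  p_3/q_3 = 624/25
  p_4/q_4 = 30551/1224
  p_5/q_5 = 31175/1249
q_4 = 1224 ≤ 1246 < 1249 = q_5, so the answer is 30551/1224.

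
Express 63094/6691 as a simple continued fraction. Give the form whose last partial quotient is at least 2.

[9; 2, 3, 18, 10, 2, 2]

63094 = 9×6691 + 2875
6691 = 2×2875 + 941
2875 = 3×941 + 52
941 = 18×52 + 5
52 = 10×5 + 2
5 = 2×2 + 1
2 = 2×1 + 0  (stop)
So 63094/6691 = [9; 2, 3, 18, 10, 2, 2].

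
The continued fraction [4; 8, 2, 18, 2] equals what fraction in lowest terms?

2656/645

Using pₖ = aₖpₖ₋₁ + pₖ₋₂ and qₖ = aₖqₖ₋₁ + qₖ₋₂:
  k=0: a=4, p=4, q=1
  k=1: a=8, p=33, q=8
  k=2: a=2, p=70, q=17
  k=3: a=18, p=1293, q=314
  k=4: a=2, p=2656, q=645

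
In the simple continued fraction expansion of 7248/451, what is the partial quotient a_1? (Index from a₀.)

14

7248 = 16·451 + 32   →  a_0 = 16
451 = 14·32 + 3   →  a_1 = 14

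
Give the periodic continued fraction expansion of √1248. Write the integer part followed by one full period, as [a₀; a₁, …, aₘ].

[35; 3, 17, 3, 70]

a₀ = ⌊√1248⌋ = 35.
With m₀=0, d₀=1 and mₖ₊₁ = dₖaₖ − mₖ, dₖ₊₁ = (n − mₖ₊₁²)/dₖ, aₖ₊₁ = ⌊(a₀+mₖ₊₁)/dₖ₊₁⌋:
  k=1: m=35, d=23, a=3
  k=2: m=34, d=4, a=17
  k=3: m=34, d=23, a=3
  k=4: m=35, d=1, a=70
d=1 and a=2a₀=70 at k=4, so the next step gives (m, d) = (35, 23) again — its k=1 value — and the period has length 4.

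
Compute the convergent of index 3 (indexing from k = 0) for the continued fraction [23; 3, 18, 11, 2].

Using pₖ = aₖpₖ₋₁ + pₖ₋₂, qₖ = aₖqₖ₋₁ + qₖ₋₂ (with p₋₁=1, p₋₂=0, q₋₁=0, q₋₂=1):
  k=0: a=23, p=23, q=1
  k=1: a=3, p=70, q=3
  k=2: a=18, p=1283, q=55
  k=3: a=11, p=14183, q=608

14183/608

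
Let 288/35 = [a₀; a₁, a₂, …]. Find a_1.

4

288 = 8·35 + 8   →  a_0 = 8
35 = 4·8 + 3   →  a_1 = 4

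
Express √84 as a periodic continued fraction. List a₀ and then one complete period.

[9; 6, 18]

a₀ = ⌊√84⌋ = 9.
With m₀=0, d₀=1 and mₖ₊₁ = dₖaₖ − mₖ, dₖ₊₁ = (n − mₖ₊₁²)/dₖ, aₖ₊₁ = ⌊(a₀+mₖ₊₁)/dₖ₊₁⌋:
  k=1: m=9, d=3, a=6
  k=2: m=9, d=1, a=18
d=1 and a=2a₀=18 at k=2, so the next step gives (m, d) = (9, 3) again — its k=1 value — and the period has length 2.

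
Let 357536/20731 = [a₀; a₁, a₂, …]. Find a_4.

357536 = 17·20731 + 5109   →  a_0 = 17
20731 = 4·5109 + 295   →  a_1 = 4
5109 = 17·295 + 94   →  a_2 = 17
295 = 3·94 + 13   →  a_3 = 3
94 = 7·13 + 3   →  a_4 = 7

7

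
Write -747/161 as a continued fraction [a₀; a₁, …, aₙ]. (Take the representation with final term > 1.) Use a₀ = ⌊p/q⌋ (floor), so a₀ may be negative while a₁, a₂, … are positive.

-747 = -5·161 + 58
161 = 2·58 + 45
58 = 1·45 + 13
45 = 3·13 + 6
13 = 2·6 + 1
6 = 6·1 + 0  (stop)
So -747/161 = [-5; 2, 1, 3, 2, 6].

[-5; 2, 1, 3, 2, 6]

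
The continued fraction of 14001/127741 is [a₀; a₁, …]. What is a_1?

9

14001 = 0·127741 + 14001   →  a_0 = 0
127741 = 9·14001 + 1732   →  a_1 = 9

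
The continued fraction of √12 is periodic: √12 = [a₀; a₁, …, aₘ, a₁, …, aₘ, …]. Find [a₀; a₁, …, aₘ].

[3; 2, 6]

a₀ = ⌊√12⌋ = 3.
With m₀=0, d₀=1 and mₖ₊₁ = dₖaₖ − mₖ, dₖ₊₁ = (n − mₖ₊₁²)/dₖ, aₖ₊₁ = ⌊(a₀+mₖ₊₁)/dₖ₊₁⌋:
  k=1: m=3, d=3, a=2
  k=2: m=3, d=1, a=6
d=1 and a=2a₀=6 at k=2, so the next step gives (m, d) = (3, 3) again — its k=1 value — and the period has length 2.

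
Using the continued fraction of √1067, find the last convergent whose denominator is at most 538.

√1067 = [32; 1, 1, 1, 64, …] (period length 4).
Convergents:
  p_0/q_0 = 32/1
  p_1/q_1 = 33/1
  p_2/q_2 = 65/2
  p_3/q_3 = 98/3
  p_4/q_4 = 6337/194
  p_5/q_5 = 6435/197
  p_6/q_6 = 12772/391
  p_7/q_7 = 19207/588
q_6 = 391 ≤ 538 < 588 = q_7, so the answer is 12772/391.

12772/391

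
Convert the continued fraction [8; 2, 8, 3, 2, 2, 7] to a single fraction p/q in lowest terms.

Fold from the inside: start with 7/1.
  2 + 1/7 = 15/7
  2 + 7/15 = 37/15
  3 + 15/37 = 126/37
  8 + 37/126 = 1045/126
  2 + 126/1045 = 2216/1045
  8 + 1045/2216 = 18773/2216

18773/2216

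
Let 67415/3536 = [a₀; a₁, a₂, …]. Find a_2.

67415 = 19·3536 + 231   →  a_0 = 19
3536 = 15·231 + 71   →  a_1 = 15
231 = 3·71 + 18   →  a_2 = 3

3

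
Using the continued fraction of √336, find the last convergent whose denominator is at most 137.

1998/109

√336 = [18; 3, 36, …] (period length 2).
Convergents:
  p_0/q_0 = 18/1
  p_1/q_1 = 55/3
  p_2/q_2 = 1998/109
  p_3/q_3 = 6049/330
q_2 = 109 ≤ 137 < 330 = q_3, so the answer is 1998/109.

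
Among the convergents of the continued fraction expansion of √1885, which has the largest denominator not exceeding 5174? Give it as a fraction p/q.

√1885 = [43; 2, 2, 2, 86, …] (period length 4).
Convergents:
  p_0/q_0 = 43/1
  p_1/q_1 = 87/2
  p_2/q_2 = 217/5
  p_3/q_3 = 521/12
  p_4/q_4 = 45023/1037
  p_5/q_5 = 90567/2086
  p_6/q_6 = 226157/5209
q_5 = 2086 ≤ 5174 < 5209 = q_6, so the answer is 90567/2086.

90567/2086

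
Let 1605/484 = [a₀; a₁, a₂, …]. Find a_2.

1605 = 3·484 + 153   →  a_0 = 3
484 = 3·153 + 25   →  a_1 = 3
153 = 6·25 + 3   →  a_2 = 6

6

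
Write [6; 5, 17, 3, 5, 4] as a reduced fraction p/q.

36362/5867

Fold from the inside: start with 4/1.
  5 + 1/4 = 21/4
  3 + 4/21 = 67/21
  17 + 21/67 = 1160/67
  5 + 67/1160 = 5867/1160
  6 + 1160/5867 = 36362/5867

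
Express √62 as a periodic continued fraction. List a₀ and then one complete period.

a₀ = ⌊√62⌋ = 7.
With m₀=0, d₀=1 and mₖ₊₁ = dₖaₖ − mₖ, dₖ₊₁ = (n − mₖ₊₁²)/dₖ, aₖ₊₁ = ⌊(a₀+mₖ₊₁)/dₖ₊₁⌋:
  k=1: m=7, d=13, a=1
  k=2: m=6, d=2, a=6
  k=3: m=6, d=13, a=1
  k=4: m=7, d=1, a=14
d=1 and a=2a₀=14 at k=4, so the next step gives (m, d) = (7, 13) again — its k=1 value — and the period has length 4.

[7; 1, 6, 1, 14]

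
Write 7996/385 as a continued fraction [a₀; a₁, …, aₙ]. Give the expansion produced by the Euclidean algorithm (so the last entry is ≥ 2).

7996 = 20·385 + 296
385 = 1·296 + 89
296 = 3·89 + 29
89 = 3·29 + 2
29 = 14·2 + 1
2 = 2·1 + 0  (stop)
So 7996/385 = [20; 1, 3, 3, 14, 2].

[20; 1, 3, 3, 14, 2]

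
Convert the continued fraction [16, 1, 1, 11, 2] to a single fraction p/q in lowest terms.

793/48

Fold from the inside: start with 2/1.
  11 + 1/2 = 23/2
  1 + 2/23 = 25/23
  1 + 23/25 = 48/25
  16 + 25/48 = 793/48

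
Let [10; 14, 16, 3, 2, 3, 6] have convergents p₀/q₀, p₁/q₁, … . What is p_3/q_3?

6939/689

Using pₖ = aₖpₖ₋₁ + pₖ₋₂, qₖ = aₖqₖ₋₁ + qₖ₋₂ (with p₋₁=1, p₋₂=0, q₋₁=0, q₋₂=1):
  k=0: a=10, p=10, q=1
  k=1: a=14, p=141, q=14
  k=2: a=16, p=2266, q=225
  k=3: a=3, p=6939, q=689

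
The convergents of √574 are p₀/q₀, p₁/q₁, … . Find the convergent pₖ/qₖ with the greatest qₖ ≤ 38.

√574 = [23; 1, 22, 1, 46, …] (period length 4).
Convergents:
  p_0/q_0 = 23/1
  p_1/q_1 = 24/1
  p_2/q_2 = 551/23
  p_3/q_3 = 575/24
  p_4/q_4 = 27001/1127
q_3 = 24 ≤ 38 < 1127 = q_4, so the answer is 575/24.

575/24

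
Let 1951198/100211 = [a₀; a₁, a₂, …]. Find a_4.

1951198 = 19·100211 + 47189   →  a_0 = 19
100211 = 2·47189 + 5833   →  a_1 = 2
47189 = 8·5833 + 525   →  a_2 = 8
5833 = 11·525 + 58   →  a_3 = 11
525 = 9·58 + 3   →  a_4 = 9

9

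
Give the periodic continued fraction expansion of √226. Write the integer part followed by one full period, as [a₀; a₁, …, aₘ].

[15; 30]

a₀ = ⌊√226⌋ = 15.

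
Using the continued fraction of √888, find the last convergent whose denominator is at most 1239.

√888 = [29; 1, 3, 1, 58, …] (period length 4).
Convergents:
  p_0/q_0 = 29/1
  p_1/q_1 = 30/1
  p_2/q_2 = 119/4
  p_3/q_3 = 149/5
  p_4/q_4 = 8761/294
  p_5/q_5 = 8910/299
  p_6/q_6 = 35491/1191
  p_7/q_7 = 44401/1490
q_6 = 1191 ≤ 1239 < 1490 = q_7, so the answer is 35491/1191.

35491/1191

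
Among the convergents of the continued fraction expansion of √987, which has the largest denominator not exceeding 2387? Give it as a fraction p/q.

47439/1510

√987 = [31; 2, 2, 2, 62, …] (period length 4).
Convergents:
  p_0/q_0 = 31/1
  p_1/q_1 = 63/2
  p_2/q_2 = 157/5
  p_3/q_3 = 377/12
  p_4/q_4 = 23531/749
  p_5/q_5 = 47439/1510
  p_6/q_6 = 118409/3769
q_5 = 1510 ≤ 2387 < 3769 = q_6, so the answer is 47439/1510.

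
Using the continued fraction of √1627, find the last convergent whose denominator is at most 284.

√1627 = [40; 2, 1, 39, 1, 2, 80, …] (period length 6).
Convergents:
  p_0/q_0 = 40/1
  p_1/q_1 = 81/2
  p_2/q_2 = 121/3
  p_3/q_3 = 4800/119
  p_4/q_4 = 4921/122
  p_5/q_5 = 14642/363
q_4 = 122 ≤ 284 < 363 = q_5, so the answer is 4921/122.

4921/122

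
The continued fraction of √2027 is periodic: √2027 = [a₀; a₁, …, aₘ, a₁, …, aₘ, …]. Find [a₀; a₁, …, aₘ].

[45; 45, 90]

a₀ = ⌊√2027⌋ = 45.
With m₀=0, d₀=1 and mₖ₊₁ = dₖaₖ − mₖ, dₖ₊₁ = (n − mₖ₊₁²)/dₖ, aₖ₊₁ = ⌊(a₀+mₖ₊₁)/dₖ₊₁⌋:
  k=1: m=45, d=2, a=45
  k=2: m=45, d=1, a=90
d=1 and a=2a₀=90 at k=2, so the next step gives (m, d) = (45, 2) again — its k=1 value — and the period has length 2.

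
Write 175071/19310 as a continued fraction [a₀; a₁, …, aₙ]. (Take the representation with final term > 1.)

[9; 15, 13, 2, 15, 3]

175071 = 9·19310 + 1281
19310 = 15·1281 + 95
1281 = 13·95 + 46
95 = 2·46 + 3
46 = 15·3 + 1
3 = 3·1 + 0  (stop)
So 175071/19310 = [9; 15, 13, 2, 15, 3].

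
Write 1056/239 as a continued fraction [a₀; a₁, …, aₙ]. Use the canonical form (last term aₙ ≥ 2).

[4; 2, 2, 1, 1, 3, 2, 2]

1056 = 4*239 + 100
239 = 2*100 + 39
100 = 2*39 + 22
39 = 1*22 + 17
22 = 1*17 + 5
17 = 3*5 + 2
5 = 2*2 + 1
2 = 2*1 + 0  (stop)
So 1056/239 = [4; 2, 2, 1, 1, 3, 2, 2].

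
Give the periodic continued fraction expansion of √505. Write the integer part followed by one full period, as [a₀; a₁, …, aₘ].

[22; 2, 8, 2, 44]

a₀ = ⌊√505⌋ = 22.
With m₀=0, d₀=1 and mₖ₊₁ = dₖaₖ − mₖ, dₖ₊₁ = (n − mₖ₊₁²)/dₖ, aₖ₊₁ = ⌊(a₀+mₖ₊₁)/dₖ₊₁⌋:
  k=1: m=22, d=21, a=2
  k=2: m=20, d=5, a=8
  k=3: m=20, d=21, a=2
  k=4: m=22, d=1, a=44
d=1 and a=2a₀=44 at k=4, so the next step gives (m, d) = (22, 21) again — its k=1 value — and the period has length 4.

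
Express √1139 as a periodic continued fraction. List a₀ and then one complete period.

a₀ = ⌊√1139⌋ = 33.

[33; 1, 2, 1, 66]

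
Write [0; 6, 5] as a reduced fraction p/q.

5/31

Using pₖ = aₖpₖ₋₁ + pₖ₋₂ and qₖ = aₖqₖ₋₁ + qₖ₋₂:
  k=0: a=0, p=0, q=1
  k=1: a=6, p=1, q=6
  k=2: a=5, p=5, q=31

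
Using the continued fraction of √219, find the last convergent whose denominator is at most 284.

√219 = [14; 1, 3, 1, 28, …] (period length 4).
Convergents:
  p_0/q_0 = 14/1
  p_1/q_1 = 15/1
  p_2/q_2 = 59/4
  p_3/q_3 = 74/5
  p_4/q_4 = 2131/144
  p_5/q_5 = 2205/149
  p_6/q_6 = 8746/591
q_5 = 149 ≤ 284 < 591 = q_6, so the answer is 2205/149.

2205/149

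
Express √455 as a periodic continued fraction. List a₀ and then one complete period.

a₀ = ⌊√455⌋ = 21.
With m₀=0, d₀=1 and mₖ₊₁ = dₖaₖ − mₖ, dₖ₊₁ = (n − mₖ₊₁²)/dₖ, aₖ₊₁ = ⌊(a₀+mₖ₊₁)/dₖ₊₁⌋:
  k=1: m=21, d=14, a=3
  k=2: m=21, d=1, a=42
d=1 and a=2a₀=42 at k=2, so the next step gives (m, d) = (21, 14) again — its k=1 value — and the period has length 2.

[21; 3, 42]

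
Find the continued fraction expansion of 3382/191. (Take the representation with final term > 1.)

[17; 1, 2, 2, 2, 3, 3]

3382 = 17×191 + 135
191 = 1×135 + 56
135 = 2×56 + 23
56 = 2×23 + 10
23 = 2×10 + 3
10 = 3×3 + 1
3 = 3×1 + 0  (stop)
So 3382/191 = [17; 1, 2, 2, 2, 3, 3].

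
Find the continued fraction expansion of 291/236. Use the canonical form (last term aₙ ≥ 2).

291 = 1*236 + 55
236 = 4*55 + 16
55 = 3*16 + 7
16 = 2*7 + 2
7 = 3*2 + 1
2 = 2*1 + 0  (stop)
So 291/236 = [1; 4, 3, 2, 3, 2].

[1; 4, 3, 2, 3, 2]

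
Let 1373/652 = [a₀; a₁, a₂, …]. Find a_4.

1373 = 2·652 + 69   →  a_0 = 2
652 = 9·69 + 31   →  a_1 = 9
69 = 2·31 + 7   →  a_2 = 2
31 = 4·7 + 3   →  a_3 = 4
7 = 2·3 + 1   →  a_4 = 2

2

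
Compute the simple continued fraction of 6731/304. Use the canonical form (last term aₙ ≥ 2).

[22; 7, 14, 3]

6731 = 22*304 + 43
304 = 7*43 + 3
43 = 14*3 + 1
3 = 3*1 + 0  (stop)
So 6731/304 = [22; 7, 14, 3].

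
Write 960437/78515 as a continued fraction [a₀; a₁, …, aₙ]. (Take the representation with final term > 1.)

[12; 4, 3, 3, 18, 7, 14]

960437 = 12*78515 + 18257
78515 = 4*18257 + 5487
18257 = 3*5487 + 1796
5487 = 3*1796 + 99
1796 = 18*99 + 14
99 = 7*14 + 1
14 = 14*1 + 0  (stop)
So 960437/78515 = [12; 4, 3, 3, 18, 7, 14].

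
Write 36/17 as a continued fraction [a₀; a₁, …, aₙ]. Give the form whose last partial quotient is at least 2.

36 = 2·17 + 2
17 = 8·2 + 1
2 = 2·1 + 0  (stop)
So 36/17 = [2; 8, 2].

[2; 8, 2]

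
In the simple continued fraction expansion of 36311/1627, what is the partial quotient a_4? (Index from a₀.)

4

36311 = 22·1627 + 517   →  a_0 = 22
1627 = 3·517 + 76   →  a_1 = 3
517 = 6·76 + 61   →  a_2 = 6
76 = 1·61 + 15   →  a_3 = 1
61 = 4·15 + 1   →  a_4 = 4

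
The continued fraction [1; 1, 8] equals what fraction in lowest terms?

17/9

Using pₖ = aₖpₖ₋₁ + pₖ₋₂ and qₖ = aₖqₖ₋₁ + qₖ₋₂:
  k=0: a=1, p=1, q=1
  k=1: a=1, p=2, q=1
  k=2: a=8, p=17, q=9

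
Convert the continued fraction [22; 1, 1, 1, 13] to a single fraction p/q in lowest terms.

Using pₖ = aₖpₖ₋₁ + pₖ₋₂ and qₖ = aₖqₖ₋₁ + qₖ₋₂:
  k=0: a=22, p=22, q=1
  k=1: a=1, p=23, q=1
  k=2: a=1, p=45, q=2
  k=3: a=1, p=68, q=3
  k=4: a=13, p=929, q=41

929/41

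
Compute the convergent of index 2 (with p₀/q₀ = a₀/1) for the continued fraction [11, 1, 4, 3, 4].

59/5

Using pₖ = aₖpₖ₋₁ + pₖ₋₂, qₖ = aₖqₖ₋₁ + qₖ₋₂ (with p₋₁=1, p₋₂=0, q₋₁=0, q₋₂=1):
  k=0: a=11, p=11, q=1
  k=1: a=1, p=12, q=1
  k=2: a=4, p=59, q=5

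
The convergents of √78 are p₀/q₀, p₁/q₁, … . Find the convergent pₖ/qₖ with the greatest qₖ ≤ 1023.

√78 = [8; 1, 4, 1, 16, …] (period length 4).
Convergents:
  p_0/q_0 = 8/1
  p_1/q_1 = 9/1
  p_2/q_2 = 44/5
  p_3/q_3 = 53/6
  p_4/q_4 = 892/101
  p_5/q_5 = 945/107
  p_6/q_6 = 4672/529
  p_7/q_7 = 5617/636
  p_8/q_8 = 94544/10705
q_7 = 636 ≤ 1023 < 10705 = q_8, so the answer is 5617/636.

5617/636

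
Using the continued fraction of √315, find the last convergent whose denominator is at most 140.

2467/139

√315 = [17; 1, 2, 1, 34, …] (period length 4).
Convergents:
  p_0/q_0 = 17/1
  p_1/q_1 = 18/1
  p_2/q_2 = 53/3
  p_3/q_3 = 71/4
  p_4/q_4 = 2467/139
  p_5/q_5 = 2538/143
q_4 = 139 ≤ 140 < 143 = q_5, so the answer is 2467/139.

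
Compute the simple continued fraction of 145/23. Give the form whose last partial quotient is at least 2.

145 = 6×23 + 7
23 = 3×7 + 2
7 = 3×2 + 1
2 = 2×1 + 0  (stop)
So 145/23 = [6; 3, 3, 2].

[6; 3, 3, 2]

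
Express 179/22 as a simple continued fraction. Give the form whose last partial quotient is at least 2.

179 = 8*22 + 3
22 = 7*3 + 1
3 = 3*1 + 0  (stop)
So 179/22 = [8; 7, 3].

[8; 7, 3]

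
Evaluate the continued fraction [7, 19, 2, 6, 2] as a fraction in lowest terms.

Using pₖ = aₖpₖ₋₁ + pₖ₋₂ and qₖ = aₖqₖ₋₁ + qₖ₋₂:
  k=0: a=7, p=7, q=1
  k=1: a=19, p=134, q=19
  k=2: a=2, p=275, q=39
  k=3: a=6, p=1784, q=253
  k=4: a=2, p=3843, q=545

3843/545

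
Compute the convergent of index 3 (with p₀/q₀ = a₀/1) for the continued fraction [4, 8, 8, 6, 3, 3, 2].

1641/398

Using pₖ = aₖpₖ₋₁ + pₖ₋₂, qₖ = aₖqₖ₋₁ + qₖ₋₂ (with p₋₁=1, p₋₂=0, q₋₁=0, q₋₂=1):
  k=0: a=4, p=4, q=1
  k=1: a=8, p=33, q=8
  k=2: a=8, p=268, q=65
  k=3: a=6, p=1641, q=398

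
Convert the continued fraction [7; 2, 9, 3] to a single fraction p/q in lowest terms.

Fold from the inside: start with 3/1.
  9 + 1/3 = 28/3
  2 + 3/28 = 59/28
  7 + 28/59 = 441/59

441/59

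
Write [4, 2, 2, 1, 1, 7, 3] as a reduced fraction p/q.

Fold from the inside: start with 3/1.
  7 + 1/3 = 22/3
  1 + 3/22 = 25/22
  1 + 22/25 = 47/25
  2 + 25/47 = 119/47
  2 + 47/119 = 285/119
  4 + 119/285 = 1259/285

1259/285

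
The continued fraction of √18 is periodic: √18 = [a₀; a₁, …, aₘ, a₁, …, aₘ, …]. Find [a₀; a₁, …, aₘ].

a₀ = ⌊√18⌋ = 4.
With m₀=0, d₀=1 and mₖ₊₁ = dₖaₖ − mₖ, dₖ₊₁ = (n − mₖ₊₁²)/dₖ, aₖ₊₁ = ⌊(a₀+mₖ₊₁)/dₖ₊₁⌋:
  k=1: m=4, d=2, a=4
  k=2: m=4, d=1, a=8
d=1 and a=2a₀=8 at k=2, so the next step gives (m, d) = (4, 2) again — its k=1 value — and the period has length 2.

[4; 4, 8]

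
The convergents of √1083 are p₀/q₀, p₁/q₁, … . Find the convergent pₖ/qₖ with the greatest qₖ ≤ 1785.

√1083 = [32; 1, 9, 1, 64, …] (period length 4).
Convergents:
  p_0/q_0 = 32/1
  p_1/q_1 = 33/1
  p_2/q_2 = 329/10
  p_3/q_3 = 362/11
  p_4/q_4 = 23497/714
  p_5/q_5 = 23859/725
  p_6/q_6 = 238228/7239
q_5 = 725 ≤ 1785 < 7239 = q_6, so the answer is 23859/725.

23859/725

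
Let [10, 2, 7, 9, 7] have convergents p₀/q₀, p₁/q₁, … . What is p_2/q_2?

157/15

Using pₖ = aₖpₖ₋₁ + pₖ₋₂, qₖ = aₖqₖ₋₁ + qₖ₋₂ (with p₋₁=1, p₋₂=0, q₋₁=0, q₋₂=1):
  k=0: a=10, p=10, q=1
  k=1: a=2, p=21, q=2
  k=2: a=7, p=157, q=15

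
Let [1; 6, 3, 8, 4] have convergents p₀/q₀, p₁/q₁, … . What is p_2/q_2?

Using pₖ = aₖpₖ₋₁ + pₖ₋₂, qₖ = aₖqₖ₋₁ + qₖ₋₂ (with p₋₁=1, p₋₂=0, q₋₁=0, q₋₂=1):
  k=0: a=1, p=1, q=1
  k=1: a=6, p=7, q=6
  k=2: a=3, p=22, q=19

22/19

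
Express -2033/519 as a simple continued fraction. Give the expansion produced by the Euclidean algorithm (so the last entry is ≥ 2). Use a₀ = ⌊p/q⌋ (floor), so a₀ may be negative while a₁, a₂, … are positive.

[-4; 12, 14, 3]

-2033 = -4×519 + 43
519 = 12×43 + 3
43 = 14×3 + 1
3 = 3×1 + 0  (stop)
So -2033/519 = [-4; 12, 14, 3].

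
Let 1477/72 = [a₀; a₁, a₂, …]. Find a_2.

1

1477 = 20·72 + 37   →  a_0 = 20
72 = 1·37 + 35   →  a_1 = 1
37 = 1·35 + 2   →  a_2 = 1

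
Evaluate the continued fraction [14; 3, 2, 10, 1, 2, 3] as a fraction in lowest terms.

11130/779

Fold from the inside: start with 3/1.
  2 + 1/3 = 7/3
  1 + 3/7 = 10/7
  10 + 7/10 = 107/10
  2 + 10/107 = 224/107
  3 + 107/224 = 779/224
  14 + 224/779 = 11130/779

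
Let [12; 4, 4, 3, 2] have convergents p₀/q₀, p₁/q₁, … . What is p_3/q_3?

Using pₖ = aₖpₖ₋₁ + pₖ₋₂, qₖ = aₖqₖ₋₁ + qₖ₋₂ (with p₋₁=1, p₋₂=0, q₋₁=0, q₋₂=1):
  k=0: a=12, p=12, q=1
  k=1: a=4, p=49, q=4
  k=2: a=4, p=208, q=17
  k=3: a=3, p=673, q=55

673/55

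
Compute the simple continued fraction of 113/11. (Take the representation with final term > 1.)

[10; 3, 1, 2]

113 = 10*11 + 3
11 = 3*3 + 2
3 = 1*2 + 1
2 = 2*1 + 0  (stop)
So 113/11 = [10; 3, 1, 2].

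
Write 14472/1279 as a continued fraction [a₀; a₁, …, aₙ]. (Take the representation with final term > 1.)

14472 = 11·1279 + 403
1279 = 3·403 + 70
403 = 5·70 + 53
70 = 1·53 + 17
53 = 3·17 + 2
17 = 8·2 + 1
2 = 2·1 + 0  (stop)
So 14472/1279 = [11; 3, 5, 1, 3, 8, 2].

[11; 3, 5, 1, 3, 8, 2]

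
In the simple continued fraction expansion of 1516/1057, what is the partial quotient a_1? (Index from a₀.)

1516 = 1·1057 + 459   →  a_0 = 1
1057 = 2·459 + 139   →  a_1 = 2

2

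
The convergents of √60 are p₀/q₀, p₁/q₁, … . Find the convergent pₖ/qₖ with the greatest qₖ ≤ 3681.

√60 = [7; 1, 2, 1, 14, …] (period length 4).
Convergents:
  p_0/q_0 = 7/1
  p_1/q_1 = 8/1
  p_2/q_2 = 23/3
  p_3/q_3 = 31/4
  p_4/q_4 = 457/59
  p_5/q_5 = 488/63
  p_6/q_6 = 1433/185
  p_7/q_7 = 1921/248
  p_8/q_8 = 28327/3657
  p_9/q_9 = 30248/3905
q_8 = 3657 ≤ 3681 < 3905 = q_9, so the answer is 28327/3657.

28327/3657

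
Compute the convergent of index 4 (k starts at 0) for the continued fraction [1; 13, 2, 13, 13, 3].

5112/4759

Using pₖ = aₖpₖ₋₁ + pₖ₋₂, qₖ = aₖqₖ₋₁ + qₖ₋₂ (with p₋₁=1, p₋₂=0, q₋₁=0, q₋₂=1):
  k=0: a=1, p=1, q=1
  k=1: a=13, p=14, q=13
  k=2: a=2, p=29, q=27
  k=3: a=13, p=391, q=364
  k=4: a=13, p=5112, q=4759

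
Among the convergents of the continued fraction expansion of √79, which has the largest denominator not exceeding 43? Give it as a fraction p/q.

√79 = [8; 1, 7, 1, 16, …] (period length 4).
Convergents:
  p_0/q_0 = 8/1
  p_1/q_1 = 9/1
  p_2/q_2 = 71/8
  p_3/q_3 = 80/9
  p_4/q_4 = 1351/152
q_3 = 9 ≤ 43 < 152 = q_4, so the answer is 80/9.

80/9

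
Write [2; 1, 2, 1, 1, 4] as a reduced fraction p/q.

87/32

Using pₖ = aₖpₖ₋₁ + pₖ₋₂ and qₖ = aₖqₖ₋₁ + qₖ₋₂:
  k=0: a=2, p=2, q=1
  k=1: a=1, p=3, q=1
  k=2: a=2, p=8, q=3
  k=3: a=1, p=11, q=4
  k=4: a=1, p=19, q=7
  k=5: a=4, p=87, q=32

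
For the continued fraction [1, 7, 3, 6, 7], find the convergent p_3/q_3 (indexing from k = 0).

158/139

Using pₖ = aₖpₖ₋₁ + pₖ₋₂, qₖ = aₖqₖ₋₁ + qₖ₋₂ (with p₋₁=1, p₋₂=0, q₋₁=0, q₋₂=1):
  k=0: a=1, p=1, q=1
  k=1: a=7, p=8, q=7
  k=2: a=3, p=25, q=22
  k=3: a=6, p=158, q=139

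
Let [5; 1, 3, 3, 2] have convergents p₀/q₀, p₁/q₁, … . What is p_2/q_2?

Using pₖ = aₖpₖ₋₁ + pₖ₋₂, qₖ = aₖqₖ₋₁ + qₖ₋₂ (with p₋₁=1, p₋₂=0, q₋₁=0, q₋₂=1):
  k=0: a=5, p=5, q=1
  k=1: a=1, p=6, q=1
  k=2: a=3, p=23, q=4

23/4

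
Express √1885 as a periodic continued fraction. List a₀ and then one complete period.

[43; 2, 2, 2, 86]

a₀ = ⌊√1885⌋ = 43.
With m₀=0, d₀=1 and mₖ₊₁ = dₖaₖ − mₖ, dₖ₊₁ = (n − mₖ₊₁²)/dₖ, aₖ₊₁ = ⌊(a₀+mₖ₊₁)/dₖ₊₁⌋:
  k=1: m=43, d=36, a=2
  k=2: m=29, d=29, a=2
  k=3: m=29, d=36, a=2
  k=4: m=43, d=1, a=86
d=1 and a=2a₀=86 at k=4, so the next step gives (m, d) = (43, 36) again — its k=1 value — and the period has length 4.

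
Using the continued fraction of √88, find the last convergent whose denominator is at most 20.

√88 = [9; 2, 1, 1, 1, 2, 18, …] (period length 6).
Convergents:
  p_0/q_0 = 9/1
  p_1/q_1 = 19/2
  p_2/q_2 = 28/3
  p_3/q_3 = 47/5
  p_4/q_4 = 75/8
  p_5/q_5 = 197/21
q_4 = 8 ≤ 20 < 21 = q_5, so the answer is 75/8.

75/8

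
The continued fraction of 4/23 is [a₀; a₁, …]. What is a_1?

5

4 = 0·23 + 4   →  a_0 = 0
23 = 5·4 + 3   →  a_1 = 5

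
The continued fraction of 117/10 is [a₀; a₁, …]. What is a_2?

2

117 = 11·10 + 7   →  a_0 = 11
10 = 1·7 + 3   →  a_1 = 1
7 = 2·3 + 1   →  a_2 = 2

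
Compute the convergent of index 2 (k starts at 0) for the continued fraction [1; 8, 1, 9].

Using pₖ = aₖpₖ₋₁ + pₖ₋₂, qₖ = aₖqₖ₋₁ + qₖ₋₂ (with p₋₁=1, p₋₂=0, q₋₁=0, q₋₂=1):
  k=0: a=1, p=1, q=1
  k=1: a=8, p=9, q=8
  k=2: a=1, p=10, q=9

10/9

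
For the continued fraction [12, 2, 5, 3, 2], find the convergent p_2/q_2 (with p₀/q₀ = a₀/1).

137/11

Using pₖ = aₖpₖ₋₁ + pₖ₋₂, qₖ = aₖqₖ₋₁ + qₖ₋₂ (with p₋₁=1, p₋₂=0, q₋₁=0, q₋₂=1):
  k=0: a=12, p=12, q=1
  k=1: a=2, p=25, q=2
  k=2: a=5, p=137, q=11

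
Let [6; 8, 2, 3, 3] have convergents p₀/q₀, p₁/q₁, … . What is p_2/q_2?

104/17

Using pₖ = aₖpₖ₋₁ + pₖ₋₂, qₖ = aₖqₖ₋₁ + qₖ₋₂ (with p₋₁=1, p₋₂=0, q₋₁=0, q₋₂=1):
  k=0: a=6, p=6, q=1
  k=1: a=8, p=49, q=8
  k=2: a=2, p=104, q=17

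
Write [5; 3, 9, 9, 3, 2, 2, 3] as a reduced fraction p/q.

81239/15266

Using pₖ = aₖpₖ₋₁ + pₖ₋₂ and qₖ = aₖqₖ₋₁ + qₖ₋₂:
  k=0: a=5, p=5, q=1
  k=1: a=3, p=16, q=3
  k=2: a=9, p=149, q=28
  k=3: a=9, p=1357, q=255
  k=4: a=3, p=4220, q=793
  k=5: a=2, p=9797, q=1841
  k=6: a=2, p=23814, q=4475
  k=7: a=3, p=81239, q=15266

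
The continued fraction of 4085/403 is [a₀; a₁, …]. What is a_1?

7

4085 = 10·403 + 55   →  a_0 = 10
403 = 7·55 + 18   →  a_1 = 7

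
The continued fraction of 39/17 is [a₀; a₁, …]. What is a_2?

39 = 2·17 + 5   →  a_0 = 2
17 = 3·5 + 2   →  a_1 = 3
5 = 2·2 + 1   →  a_2 = 2

2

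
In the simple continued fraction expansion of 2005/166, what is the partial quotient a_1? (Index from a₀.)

2005 = 12·166 + 13   →  a_0 = 12
166 = 12·13 + 10   →  a_1 = 12

12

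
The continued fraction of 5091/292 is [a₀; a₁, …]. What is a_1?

2

5091 = 17·292 + 127   →  a_0 = 17
292 = 2·127 + 38   →  a_1 = 2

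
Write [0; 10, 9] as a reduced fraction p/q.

9/91

Using pₖ = aₖpₖ₋₁ + pₖ₋₂ and qₖ = aₖqₖ₋₁ + qₖ₋₂:
  k=0: a=0, p=0, q=1
  k=1: a=10, p=1, q=10
  k=2: a=9, p=9, q=91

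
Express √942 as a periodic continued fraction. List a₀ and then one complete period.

a₀ = ⌊√942⌋ = 30.
With m₀=0, d₀=1 and mₖ₊₁ = dₖaₖ − mₖ, dₖ₊₁ = (n − mₖ₊₁²)/dₖ, aₖ₊₁ = ⌊(a₀+mₖ₊₁)/dₖ₊₁⌋:
  k=1: m=30, d=42, a=1
  k=2: m=12, d=19, a=2
  k=3: m=26, d=14, a=4
  k=4: m=30, d=3, a=20
  k=5: m=30, d=14, a=4
  k=6: m=26, d=19, a=2
  k=7: m=12, d=42, a=1
  k=8: m=30, d=1, a=60
d=1 and a=2a₀=60 at k=8, so the next step gives (m, d) = (30, 42) again — its k=1 value — and the period has length 8.

[30; 1, 2, 4, 20, 4, 2, 1, 60]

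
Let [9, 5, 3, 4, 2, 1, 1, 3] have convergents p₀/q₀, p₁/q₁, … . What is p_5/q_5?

2049/223

Using pₖ = aₖpₖ₋₁ + pₖ₋₂, qₖ = aₖqₖ₋₁ + qₖ₋₂ (with p₋₁=1, p₋₂=0, q₋₁=0, q₋₂=1):
  k=0: a=9, p=9, q=1
  k=1: a=5, p=46, q=5
  k=2: a=3, p=147, q=16
  k=3: a=4, p=634, q=69
  k=4: a=2, p=1415, q=154
  k=5: a=1, p=2049, q=223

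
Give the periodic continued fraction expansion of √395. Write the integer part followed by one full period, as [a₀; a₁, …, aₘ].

a₀ = ⌊√395⌋ = 19.
With m₀=0, d₀=1 and mₖ₊₁ = dₖaₖ − mₖ, dₖ₊₁ = (n − mₖ₊₁²)/dₖ, aₖ₊₁ = ⌊(a₀+mₖ₊₁)/dₖ₊₁⌋:
  k=1: m=19, d=34, a=1
  k=2: m=15, d=5, a=6
  k=3: m=15, d=34, a=1
  k=4: m=19, d=1, a=38
d=1 and a=2a₀=38 at k=4, so the next step gives (m, d) = (19, 34) again — its k=1 value — and the period has length 4.

[19; 1, 6, 1, 38]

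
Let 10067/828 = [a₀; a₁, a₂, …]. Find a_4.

2

10067 = 12·828 + 131   →  a_0 = 12
828 = 6·131 + 42   →  a_1 = 6
131 = 3·42 + 5   →  a_2 = 3
42 = 8·5 + 2   →  a_3 = 8
5 = 2·2 + 1   →  a_4 = 2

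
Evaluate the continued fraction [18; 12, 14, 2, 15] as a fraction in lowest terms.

97991/5419

Using pₖ = aₖpₖ₋₁ + pₖ₋₂ and qₖ = aₖqₖ₋₁ + qₖ₋₂:
  k=0: a=18, p=18, q=1
  k=1: a=12, p=217, q=12
  k=2: a=14, p=3056, q=169
  k=3: a=2, p=6329, q=350
  k=4: a=15, p=97991, q=5419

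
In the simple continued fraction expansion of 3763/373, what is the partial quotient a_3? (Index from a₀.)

3763 = 10·373 + 33   →  a_0 = 10
373 = 11·33 + 10   →  a_1 = 11
33 = 3·10 + 3   →  a_2 = 3
10 = 3·3 + 1   →  a_3 = 3

3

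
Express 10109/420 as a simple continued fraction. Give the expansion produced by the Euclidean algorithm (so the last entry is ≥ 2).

[24; 14, 2, 14]

10109 = 24·420 + 29
420 = 14·29 + 14
29 = 2·14 + 1
14 = 14·1 + 0  (stop)
So 10109/420 = [24; 14, 2, 14].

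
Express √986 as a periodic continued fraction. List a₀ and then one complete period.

a₀ = ⌊√986⌋ = 31.

[31; 2, 2, 62]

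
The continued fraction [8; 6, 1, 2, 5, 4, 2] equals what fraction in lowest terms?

Fold from the inside: start with 2/1.
  4 + 1/2 = 9/2
  5 + 2/9 = 47/9
  2 + 9/47 = 103/47
  1 + 47/103 = 150/103
  6 + 103/150 = 1003/150
  8 + 150/1003 = 8174/1003

8174/1003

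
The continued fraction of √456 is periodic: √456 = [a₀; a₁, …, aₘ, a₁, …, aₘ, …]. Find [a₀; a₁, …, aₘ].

[21; 2, 1, 4, 1, 2, 42]

a₀ = ⌊√456⌋ = 21.
With m₀=0, d₀=1 and mₖ₊₁ = dₖaₖ − mₖ, dₖ₊₁ = (n − mₖ₊₁²)/dₖ, aₖ₊₁ = ⌊(a₀+mₖ₊₁)/dₖ₊₁⌋:
  k=1: m=21, d=15, a=2
  k=2: m=9, d=25, a=1
  k=3: m=16, d=8, a=4
  k=4: m=16, d=25, a=1
  k=5: m=9, d=15, a=2
  k=6: m=21, d=1, a=42
d=1 and a=2a₀=42 at k=6, so the next step gives (m, d) = (21, 15) again — its k=1 value — and the period has length 6.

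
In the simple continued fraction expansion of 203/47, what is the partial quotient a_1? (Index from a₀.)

203 = 4·47 + 15   →  a_0 = 4
47 = 3·15 + 2   →  a_1 = 3

3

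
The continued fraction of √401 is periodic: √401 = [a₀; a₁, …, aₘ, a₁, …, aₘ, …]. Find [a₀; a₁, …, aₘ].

[20; 40]

a₀ = ⌊√401⌋ = 20.
With m₀=0, d₀=1 and mₖ₊₁ = dₖaₖ − mₖ, dₖ₊₁ = (n − mₖ₊₁²)/dₖ, aₖ₊₁ = ⌊(a₀+mₖ₊₁)/dₖ₊₁⌋:
  k=1: m=20, d=1, a=40
d=1 and a=2a₀=40 at k=1, so the next step gives (m, d) = (20, 1) again — its k=1 value — and the period has length 1.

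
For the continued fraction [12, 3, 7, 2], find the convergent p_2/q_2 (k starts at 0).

271/22

Using pₖ = aₖpₖ₋₁ + pₖ₋₂, qₖ = aₖqₖ₋₁ + qₖ₋₂ (with p₋₁=1, p₋₂=0, q₋₁=0, q₋₂=1):
  k=0: a=12, p=12, q=1
  k=1: a=3, p=37, q=3
  k=2: a=7, p=271, q=22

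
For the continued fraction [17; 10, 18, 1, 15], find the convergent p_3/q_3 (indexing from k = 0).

3266/191

Using pₖ = aₖpₖ₋₁ + pₖ₋₂, qₖ = aₖqₖ₋₁ + qₖ₋₂ (with p₋₁=1, p₋₂=0, q₋₁=0, q₋₂=1):
  k=0: a=17, p=17, q=1
  k=1: a=10, p=171, q=10
  k=2: a=18, p=3095, q=181
  k=3: a=1, p=3266, q=191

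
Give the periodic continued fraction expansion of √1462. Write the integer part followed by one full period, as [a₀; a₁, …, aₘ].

a₀ = ⌊√1462⌋ = 38.

[38; 4, 4, 4, 76]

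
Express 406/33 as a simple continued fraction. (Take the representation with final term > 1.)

406 = 12*33 + 10
33 = 3*10 + 3
10 = 3*3 + 1
3 = 3*1 + 0  (stop)
So 406/33 = [12; 3, 3, 3].

[12; 3, 3, 3]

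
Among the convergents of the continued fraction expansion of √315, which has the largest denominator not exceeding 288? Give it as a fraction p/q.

√315 = [17; 1, 2, 1, 34, …] (period length 4).
Convergents:
  p_0/q_0 = 17/1
  p_1/q_1 = 18/1
  p_2/q_2 = 53/3
  p_3/q_3 = 71/4
  p_4/q_4 = 2467/139
  p_5/q_5 = 2538/143
  p_6/q_6 = 7543/425
q_5 = 143 ≤ 288 < 425 = q_6, so the answer is 2538/143.

2538/143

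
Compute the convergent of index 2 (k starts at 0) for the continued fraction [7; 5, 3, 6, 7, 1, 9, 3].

Using pₖ = aₖpₖ₋₁ + pₖ₋₂, qₖ = aₖqₖ₋₁ + qₖ₋₂ (with p₋₁=1, p₋₂=0, q₋₁=0, q₋₂=1):
  k=0: a=7, p=7, q=1
  k=1: a=5, p=36, q=5
  k=2: a=3, p=115, q=16

115/16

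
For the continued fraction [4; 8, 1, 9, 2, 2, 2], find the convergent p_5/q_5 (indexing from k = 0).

1904/463

Using pₖ = aₖpₖ₋₁ + pₖ₋₂, qₖ = aₖqₖ₋₁ + qₖ₋₂ (with p₋₁=1, p₋₂=0, q₋₁=0, q₋₂=1):
  k=0: a=4, p=4, q=1
  k=1: a=8, p=33, q=8
  k=2: a=1, p=37, q=9
  k=3: a=9, p=366, q=89
  k=4: a=2, p=769, q=187
  k=5: a=2, p=1904, q=463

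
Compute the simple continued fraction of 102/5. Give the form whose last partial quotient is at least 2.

102 = 20*5 + 2
5 = 2*2 + 1
2 = 2*1 + 0  (stop)
So 102/5 = [20; 2, 2].

[20; 2, 2]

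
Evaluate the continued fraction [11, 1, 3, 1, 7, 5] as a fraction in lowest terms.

2359/200

Using pₖ = aₖpₖ₋₁ + pₖ₋₂ and qₖ = aₖqₖ₋₁ + qₖ₋₂:
  k=0: a=11, p=11, q=1
  k=1: a=1, p=12, q=1
  k=2: a=3, p=47, q=4
  k=3: a=1, p=59, q=5
  k=4: a=7, p=460, q=39
  k=5: a=5, p=2359, q=200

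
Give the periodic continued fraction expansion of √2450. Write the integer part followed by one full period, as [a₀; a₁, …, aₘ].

a₀ = ⌊√2450⌋ = 49.
With m₀=0, d₀=1 and mₖ₊₁ = dₖaₖ − mₖ, dₖ₊₁ = (n − mₖ₊₁²)/dₖ, aₖ₊₁ = ⌊(a₀+mₖ₊₁)/dₖ₊₁⌋:
  k=1: m=49, d=49, a=2
  k=2: m=49, d=1, a=98
d=1 and a=2a₀=98 at k=2, so the next step gives (m, d) = (49, 49) again — its k=1 value — and the period has length 2.

[49; 2, 98]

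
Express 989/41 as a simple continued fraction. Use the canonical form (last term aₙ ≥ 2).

[24; 8, 5]

989 = 24·41 + 5
41 = 8·5 + 1
5 = 5·1 + 0  (stop)
So 989/41 = [24; 8, 5].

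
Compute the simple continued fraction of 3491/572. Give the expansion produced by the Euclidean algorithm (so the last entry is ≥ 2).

[6; 9, 1, 2, 3, 1, 1, 2]

3491 = 6*572 + 59
572 = 9*59 + 41
59 = 1*41 + 18
41 = 2*18 + 5
18 = 3*5 + 3
5 = 1*3 + 2
3 = 1*2 + 1
2 = 2*1 + 0  (stop)
So 3491/572 = [6; 9, 1, 2, 3, 1, 1, 2].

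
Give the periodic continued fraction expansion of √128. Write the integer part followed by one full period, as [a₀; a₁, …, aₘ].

[11; 3, 5, 3, 22]

a₀ = ⌊√128⌋ = 11.
With m₀=0, d₀=1 and mₖ₊₁ = dₖaₖ − mₖ, dₖ₊₁ = (n − mₖ₊₁²)/dₖ, aₖ₊₁ = ⌊(a₀+mₖ₊₁)/dₖ₊₁⌋:
  k=1: m=11, d=7, a=3
  k=2: m=10, d=4, a=5
  k=3: m=10, d=7, a=3
  k=4: m=11, d=1, a=22
d=1 and a=2a₀=22 at k=4, so the next step gives (m, d) = (11, 7) again — its k=1 value — and the period has length 4.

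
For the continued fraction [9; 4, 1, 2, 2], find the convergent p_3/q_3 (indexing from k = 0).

Using pₖ = aₖpₖ₋₁ + pₖ₋₂, qₖ = aₖqₖ₋₁ + qₖ₋₂ (with p₋₁=1, p₋₂=0, q₋₁=0, q₋₂=1):
  k=0: a=9, p=9, q=1
  k=1: a=4, p=37, q=4
  k=2: a=1, p=46, q=5
  k=3: a=2, p=129, q=14

129/14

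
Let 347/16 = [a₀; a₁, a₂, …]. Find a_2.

347 = 21·16 + 11   →  a_0 = 21
16 = 1·11 + 5   →  a_1 = 1
11 = 2·5 + 1   →  a_2 = 2

2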